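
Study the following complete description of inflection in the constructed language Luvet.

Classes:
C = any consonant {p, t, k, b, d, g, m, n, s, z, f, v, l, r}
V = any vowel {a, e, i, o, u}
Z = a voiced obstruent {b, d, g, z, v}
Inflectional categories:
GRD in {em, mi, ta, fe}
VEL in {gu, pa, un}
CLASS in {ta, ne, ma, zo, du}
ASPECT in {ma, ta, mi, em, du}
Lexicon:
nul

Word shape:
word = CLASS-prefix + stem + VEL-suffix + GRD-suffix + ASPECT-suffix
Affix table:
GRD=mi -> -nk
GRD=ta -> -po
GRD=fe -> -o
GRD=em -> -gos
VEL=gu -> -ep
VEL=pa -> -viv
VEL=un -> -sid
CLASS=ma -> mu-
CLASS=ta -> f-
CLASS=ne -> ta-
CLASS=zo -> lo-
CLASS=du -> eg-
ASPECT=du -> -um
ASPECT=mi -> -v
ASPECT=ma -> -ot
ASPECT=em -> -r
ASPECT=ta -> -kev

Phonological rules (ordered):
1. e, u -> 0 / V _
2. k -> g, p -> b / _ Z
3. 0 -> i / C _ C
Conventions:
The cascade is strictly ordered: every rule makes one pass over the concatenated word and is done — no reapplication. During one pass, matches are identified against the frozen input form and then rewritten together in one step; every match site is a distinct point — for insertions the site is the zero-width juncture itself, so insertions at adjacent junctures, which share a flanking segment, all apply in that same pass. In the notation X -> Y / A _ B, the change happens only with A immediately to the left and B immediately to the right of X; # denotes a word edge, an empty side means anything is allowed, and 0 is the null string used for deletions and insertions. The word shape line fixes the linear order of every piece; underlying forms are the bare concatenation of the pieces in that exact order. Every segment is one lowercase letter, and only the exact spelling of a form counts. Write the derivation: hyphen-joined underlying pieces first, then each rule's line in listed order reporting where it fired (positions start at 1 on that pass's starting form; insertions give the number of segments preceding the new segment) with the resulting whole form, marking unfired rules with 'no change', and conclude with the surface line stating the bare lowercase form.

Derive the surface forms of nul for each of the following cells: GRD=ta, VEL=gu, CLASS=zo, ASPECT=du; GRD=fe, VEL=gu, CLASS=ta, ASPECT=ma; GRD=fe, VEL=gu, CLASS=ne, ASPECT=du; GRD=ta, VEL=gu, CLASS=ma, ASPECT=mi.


cell GRD=ta, VEL=gu, CLASS=zo, ASPECT=du:
underlying: lo-nul-ep-po-um
1. e, u -> 0 / V _: fires at position(s) 10: lonuleppom
2. k -> g, p -> b / _ Z: no change
3. 0 -> i / C _ C: inserts after position(s) 7: lonulepipom
surface: lonulepipom

cell GRD=fe, VEL=gu, CLASS=ta, ASPECT=ma:
underlying: f-nul-ep-o-ot
1. e, u -> 0 / V _: no change
2. k -> g, p -> b / _ Z: no change
3. 0 -> i / C _ C: inserts after position(s) 1: finulepoot
surface: finulepoot

cell GRD=fe, VEL=gu, CLASS=ne, ASPECT=du:
underlying: ta-nul-ep-o-um
1. e, u -> 0 / V _: fires at position(s) 9: tanulepom
2. k -> g, p -> b / _ Z: no change
3. 0 -> i / C _ C: no change
surface: tanulepom

cell GRD=ta, VEL=gu, CLASS=ma, ASPECT=mi:
underlying: mu-nul-ep-po-v
1. e, u -> 0 / V _: no change
2. k -> g, p -> b / _ Z: no change
3. 0 -> i / C _ C: inserts after position(s) 7: munulepipov
surface: munulepipov


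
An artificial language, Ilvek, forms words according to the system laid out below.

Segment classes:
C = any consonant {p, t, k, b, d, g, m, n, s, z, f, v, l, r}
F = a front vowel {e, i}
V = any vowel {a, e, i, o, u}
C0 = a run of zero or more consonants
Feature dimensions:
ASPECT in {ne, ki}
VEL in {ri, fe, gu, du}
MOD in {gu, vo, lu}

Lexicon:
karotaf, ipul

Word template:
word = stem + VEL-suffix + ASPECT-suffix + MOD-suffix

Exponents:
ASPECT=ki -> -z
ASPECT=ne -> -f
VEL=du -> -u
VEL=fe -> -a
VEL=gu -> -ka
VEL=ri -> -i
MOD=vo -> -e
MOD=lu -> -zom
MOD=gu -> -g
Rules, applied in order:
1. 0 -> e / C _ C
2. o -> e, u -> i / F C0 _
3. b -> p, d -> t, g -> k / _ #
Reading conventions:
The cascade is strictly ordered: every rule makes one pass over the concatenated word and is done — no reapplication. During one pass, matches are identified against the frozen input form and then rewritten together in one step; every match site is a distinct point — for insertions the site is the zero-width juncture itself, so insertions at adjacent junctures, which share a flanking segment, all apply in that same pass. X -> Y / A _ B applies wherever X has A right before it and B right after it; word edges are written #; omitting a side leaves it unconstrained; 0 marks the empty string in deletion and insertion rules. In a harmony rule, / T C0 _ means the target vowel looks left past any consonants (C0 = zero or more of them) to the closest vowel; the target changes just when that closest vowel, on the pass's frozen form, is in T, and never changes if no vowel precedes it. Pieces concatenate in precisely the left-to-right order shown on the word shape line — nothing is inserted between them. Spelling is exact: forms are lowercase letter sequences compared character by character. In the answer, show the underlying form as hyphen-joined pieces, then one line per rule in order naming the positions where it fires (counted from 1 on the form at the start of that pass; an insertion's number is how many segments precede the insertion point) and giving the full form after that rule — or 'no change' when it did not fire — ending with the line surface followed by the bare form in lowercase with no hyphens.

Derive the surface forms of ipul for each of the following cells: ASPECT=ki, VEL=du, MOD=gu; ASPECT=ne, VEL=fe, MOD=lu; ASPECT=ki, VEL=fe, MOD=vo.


cell ASPECT=ki, VEL=du, MOD=gu:
underlying: ipul-u-z-g
1. 0 -> e / C _ C: inserts after position(s) 6: ipuluzeg
2. o -> e, u -> i / F C0 _: fires at position(s) 3: ipiluzeg
3. b -> p, d -> t, g -> k / _ #: fires at position(s) 8: ipiluzek
surface: ipiluzek

cell ASPECT=ne, VEL=fe, MOD=lu:
underlying: ipul-a-f-zom
1. 0 -> e / C _ C: inserts after position(s) 6: ipulafezom
2. o -> e, u -> i / F C0 _: fires at position(s) 3, 9: ipilafezem
3. b -> p, d -> t, g -> k / _ #: no change
surface: ipilafezem

cell ASPECT=ki, VEL=fe, MOD=vo:
underlying: ipul-a-z-e
1. 0 -> e / C _ C: no change
2. o -> e, u -> i / F C0 _: fires at position(s) 3: ipilaze
3. b -> p, d -> t, g -> k / _ #: no change
surface: ipilaze


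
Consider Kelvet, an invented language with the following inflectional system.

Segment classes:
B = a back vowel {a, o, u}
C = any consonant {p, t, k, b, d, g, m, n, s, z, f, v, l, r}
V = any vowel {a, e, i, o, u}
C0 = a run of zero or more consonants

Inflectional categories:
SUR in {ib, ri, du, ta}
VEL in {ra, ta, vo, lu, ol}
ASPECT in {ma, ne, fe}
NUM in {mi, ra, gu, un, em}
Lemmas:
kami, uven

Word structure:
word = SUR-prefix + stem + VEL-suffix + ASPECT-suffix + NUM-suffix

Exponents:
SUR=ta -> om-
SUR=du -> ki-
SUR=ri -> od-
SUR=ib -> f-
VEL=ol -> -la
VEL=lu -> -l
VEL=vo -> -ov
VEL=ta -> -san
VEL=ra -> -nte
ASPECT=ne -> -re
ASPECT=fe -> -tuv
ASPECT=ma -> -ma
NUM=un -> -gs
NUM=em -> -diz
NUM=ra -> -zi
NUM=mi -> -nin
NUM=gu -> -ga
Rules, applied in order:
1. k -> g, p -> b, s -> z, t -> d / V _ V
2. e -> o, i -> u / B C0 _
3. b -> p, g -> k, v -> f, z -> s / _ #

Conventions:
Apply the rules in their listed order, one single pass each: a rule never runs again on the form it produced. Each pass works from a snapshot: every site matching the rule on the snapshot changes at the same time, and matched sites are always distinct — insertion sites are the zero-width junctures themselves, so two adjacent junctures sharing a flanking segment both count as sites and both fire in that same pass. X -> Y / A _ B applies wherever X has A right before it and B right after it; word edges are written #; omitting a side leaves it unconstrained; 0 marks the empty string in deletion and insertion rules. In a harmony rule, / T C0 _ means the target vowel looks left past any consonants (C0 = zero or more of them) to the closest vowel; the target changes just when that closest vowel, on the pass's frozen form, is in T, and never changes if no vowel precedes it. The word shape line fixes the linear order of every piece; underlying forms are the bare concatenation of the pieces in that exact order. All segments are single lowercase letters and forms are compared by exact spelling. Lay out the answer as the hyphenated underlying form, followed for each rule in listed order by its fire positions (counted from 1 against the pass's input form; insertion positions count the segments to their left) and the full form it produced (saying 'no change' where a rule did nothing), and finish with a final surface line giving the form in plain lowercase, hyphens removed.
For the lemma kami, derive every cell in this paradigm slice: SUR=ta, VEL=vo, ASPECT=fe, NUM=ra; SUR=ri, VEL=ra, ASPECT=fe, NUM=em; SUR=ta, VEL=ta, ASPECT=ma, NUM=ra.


cell SUR=ta, VEL=vo, ASPECT=fe, NUM=ra:
underlying: om-kami-ov-tuv-zi
1. k -> g, p -> b, s -> z, t -> d / V _ V: no change
2. e -> o, i -> u / B C0 _: fires at position(s) 6, 13: omkamuovtuvzu
3. b -> p, g -> k, v -> f, z -> s / _ #: no change
surface: omkamuovtuvzu

cell SUR=ri, VEL=ra, ASPECT=fe, NUM=em:
underlying: od-kami-nte-tuv-diz
1. k -> g, p -> b, s -> z, t -> d / V _ V: fires at position(s) 10: odkaminteduvdiz
2. e -> o, i -> u / B C0 _: fires at position(s) 6, 14: odkamunteduvduz
3. b -> p, g -> k, v -> f, z -> s / _ #: fires at position(s) 15: odkamunteduvdus
surface: odkamunteduvdus

cell SUR=ta, VEL=ta, ASPECT=ma, NUM=ra:
underlying: om-kami-san-ma-zi
1. k -> g, p -> b, s -> z, t -> d / V _ V: fires at position(s) 7: omkamizanmazi
2. e -> o, i -> u / B C0 _: fires at position(s) 6, 13: omkamuzanmazu
3. b -> p, g -> k, v -> f, z -> s / _ #: no change
surface: omkamuzanmazu


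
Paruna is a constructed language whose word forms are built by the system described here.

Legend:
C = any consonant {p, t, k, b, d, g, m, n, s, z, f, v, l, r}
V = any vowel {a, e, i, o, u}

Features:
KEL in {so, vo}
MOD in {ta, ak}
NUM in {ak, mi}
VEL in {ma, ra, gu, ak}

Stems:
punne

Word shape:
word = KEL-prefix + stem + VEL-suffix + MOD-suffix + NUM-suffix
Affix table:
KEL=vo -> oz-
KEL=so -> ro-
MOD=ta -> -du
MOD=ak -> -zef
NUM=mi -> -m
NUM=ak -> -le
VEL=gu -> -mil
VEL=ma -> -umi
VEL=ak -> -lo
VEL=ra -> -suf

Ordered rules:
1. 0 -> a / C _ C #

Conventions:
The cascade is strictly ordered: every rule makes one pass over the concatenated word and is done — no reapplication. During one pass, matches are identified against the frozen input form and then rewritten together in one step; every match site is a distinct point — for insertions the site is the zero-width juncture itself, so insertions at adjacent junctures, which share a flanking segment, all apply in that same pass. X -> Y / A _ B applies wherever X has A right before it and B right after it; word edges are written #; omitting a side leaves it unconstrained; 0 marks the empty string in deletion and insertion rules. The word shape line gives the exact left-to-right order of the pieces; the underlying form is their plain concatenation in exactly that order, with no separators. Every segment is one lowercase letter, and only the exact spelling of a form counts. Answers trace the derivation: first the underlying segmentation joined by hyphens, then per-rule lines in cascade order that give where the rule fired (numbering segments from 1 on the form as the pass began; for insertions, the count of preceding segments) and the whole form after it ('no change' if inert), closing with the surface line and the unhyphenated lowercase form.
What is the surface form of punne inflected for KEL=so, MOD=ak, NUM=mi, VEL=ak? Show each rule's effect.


underlying: ro-punne-lo-zef-m
1. 0 -> a / C _ C #: inserts after position(s) 12: ropunnelozefam
surface: ropunnelozefam


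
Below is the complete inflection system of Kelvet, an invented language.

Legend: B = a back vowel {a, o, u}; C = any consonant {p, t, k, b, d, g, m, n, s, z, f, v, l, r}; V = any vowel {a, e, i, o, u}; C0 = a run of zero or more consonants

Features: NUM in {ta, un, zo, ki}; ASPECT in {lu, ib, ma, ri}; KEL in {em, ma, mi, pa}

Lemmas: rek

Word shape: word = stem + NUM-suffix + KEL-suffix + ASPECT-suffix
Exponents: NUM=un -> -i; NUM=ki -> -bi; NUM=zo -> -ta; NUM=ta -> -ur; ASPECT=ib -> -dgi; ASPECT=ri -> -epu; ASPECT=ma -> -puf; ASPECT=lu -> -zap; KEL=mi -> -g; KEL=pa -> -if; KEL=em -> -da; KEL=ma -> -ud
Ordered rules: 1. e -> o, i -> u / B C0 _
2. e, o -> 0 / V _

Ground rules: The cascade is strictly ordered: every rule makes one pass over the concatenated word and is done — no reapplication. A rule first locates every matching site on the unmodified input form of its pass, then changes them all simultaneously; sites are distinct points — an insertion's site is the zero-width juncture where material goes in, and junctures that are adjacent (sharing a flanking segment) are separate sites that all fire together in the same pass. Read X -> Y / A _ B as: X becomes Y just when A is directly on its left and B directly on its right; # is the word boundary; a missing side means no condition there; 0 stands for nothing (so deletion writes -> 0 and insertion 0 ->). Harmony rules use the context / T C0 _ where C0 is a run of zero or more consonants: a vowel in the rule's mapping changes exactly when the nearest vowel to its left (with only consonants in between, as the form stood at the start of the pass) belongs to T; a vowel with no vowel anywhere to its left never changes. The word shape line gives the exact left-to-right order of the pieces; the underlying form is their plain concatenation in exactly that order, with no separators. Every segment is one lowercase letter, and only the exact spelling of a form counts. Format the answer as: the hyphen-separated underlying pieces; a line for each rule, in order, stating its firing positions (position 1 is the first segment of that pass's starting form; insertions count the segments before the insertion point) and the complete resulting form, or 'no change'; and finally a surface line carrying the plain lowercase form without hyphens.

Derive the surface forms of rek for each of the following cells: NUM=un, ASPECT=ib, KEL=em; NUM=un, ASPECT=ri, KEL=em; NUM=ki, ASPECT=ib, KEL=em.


cell NUM=un, ASPECT=ib, KEL=em:
underlying: rek-i-da-dgi
1. e -> o, i -> u / B C0 _: fires at position(s) 9: rekidadgu
2. e, o -> 0 / V _: no change
surface: rekidadgu

cell NUM=un, ASPECT=ri, KEL=em:
underlying: rek-i-da-epu
1. e -> o, i -> u / B C0 _: fires at position(s) 7: rekidaopu
2. e, o -> 0 / V _: fires at position(s) 7: rekidapu
surface: rekidapu

cell NUM=ki, ASPECT=ib, KEL=em:
underlying: rek-bi-da-dgi
1. e -> o, i -> u / B C0 _: fires at position(s) 10: rekbidadgu
2. e, o -> 0 / V _: no change
surface: rekbidadgu


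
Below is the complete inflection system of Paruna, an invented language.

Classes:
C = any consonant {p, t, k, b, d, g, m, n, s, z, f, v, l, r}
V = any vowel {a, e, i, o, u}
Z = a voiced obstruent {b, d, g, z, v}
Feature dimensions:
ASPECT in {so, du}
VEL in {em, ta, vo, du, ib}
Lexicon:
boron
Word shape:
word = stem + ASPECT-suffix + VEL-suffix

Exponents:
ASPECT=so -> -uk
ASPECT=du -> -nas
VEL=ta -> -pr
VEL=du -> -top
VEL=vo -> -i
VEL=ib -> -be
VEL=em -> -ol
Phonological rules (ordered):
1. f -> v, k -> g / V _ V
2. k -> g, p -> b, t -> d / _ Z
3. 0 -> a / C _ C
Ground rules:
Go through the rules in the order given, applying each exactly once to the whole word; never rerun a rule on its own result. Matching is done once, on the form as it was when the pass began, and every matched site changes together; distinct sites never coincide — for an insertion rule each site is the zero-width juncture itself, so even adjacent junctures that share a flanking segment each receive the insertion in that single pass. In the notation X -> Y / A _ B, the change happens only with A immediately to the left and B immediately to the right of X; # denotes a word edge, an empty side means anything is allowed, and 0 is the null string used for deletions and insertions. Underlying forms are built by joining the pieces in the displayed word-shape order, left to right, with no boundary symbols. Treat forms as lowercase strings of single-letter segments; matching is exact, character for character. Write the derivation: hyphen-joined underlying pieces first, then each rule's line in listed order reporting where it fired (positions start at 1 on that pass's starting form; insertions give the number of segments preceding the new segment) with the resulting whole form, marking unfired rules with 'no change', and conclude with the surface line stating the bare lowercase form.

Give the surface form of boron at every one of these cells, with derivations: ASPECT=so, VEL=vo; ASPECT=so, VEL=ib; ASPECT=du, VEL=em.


cell ASPECT=so, VEL=vo:
underlying: boron-uk-i
1. f -> v, k -> g / V _ V: fires at position(s) 7: boronugi
2. k -> g, p -> b, t -> d / _ Z: no change
3. 0 -> a / C _ C: no change
surface: boronugi

cell ASPECT=so, VEL=ib:
underlying: boron-uk-be
1. f -> v, k -> g / V _ V: no change
2. k -> g, p -> b, t -> d / _ Z: fires at position(s) 7: boronugbe
3. 0 -> a / C _ C: inserts after position(s) 7: boronugabe
surface: boronugabe

cell ASPECT=du, VEL=em:
underlying: boron-nas-ol
1. f -> v, k -> g / V _ V: no change
2. k -> g, p -> b, t -> d / _ Z: no change
3. 0 -> a / C _ C: inserts after position(s) 5: boronanasol
surface: boronanasol


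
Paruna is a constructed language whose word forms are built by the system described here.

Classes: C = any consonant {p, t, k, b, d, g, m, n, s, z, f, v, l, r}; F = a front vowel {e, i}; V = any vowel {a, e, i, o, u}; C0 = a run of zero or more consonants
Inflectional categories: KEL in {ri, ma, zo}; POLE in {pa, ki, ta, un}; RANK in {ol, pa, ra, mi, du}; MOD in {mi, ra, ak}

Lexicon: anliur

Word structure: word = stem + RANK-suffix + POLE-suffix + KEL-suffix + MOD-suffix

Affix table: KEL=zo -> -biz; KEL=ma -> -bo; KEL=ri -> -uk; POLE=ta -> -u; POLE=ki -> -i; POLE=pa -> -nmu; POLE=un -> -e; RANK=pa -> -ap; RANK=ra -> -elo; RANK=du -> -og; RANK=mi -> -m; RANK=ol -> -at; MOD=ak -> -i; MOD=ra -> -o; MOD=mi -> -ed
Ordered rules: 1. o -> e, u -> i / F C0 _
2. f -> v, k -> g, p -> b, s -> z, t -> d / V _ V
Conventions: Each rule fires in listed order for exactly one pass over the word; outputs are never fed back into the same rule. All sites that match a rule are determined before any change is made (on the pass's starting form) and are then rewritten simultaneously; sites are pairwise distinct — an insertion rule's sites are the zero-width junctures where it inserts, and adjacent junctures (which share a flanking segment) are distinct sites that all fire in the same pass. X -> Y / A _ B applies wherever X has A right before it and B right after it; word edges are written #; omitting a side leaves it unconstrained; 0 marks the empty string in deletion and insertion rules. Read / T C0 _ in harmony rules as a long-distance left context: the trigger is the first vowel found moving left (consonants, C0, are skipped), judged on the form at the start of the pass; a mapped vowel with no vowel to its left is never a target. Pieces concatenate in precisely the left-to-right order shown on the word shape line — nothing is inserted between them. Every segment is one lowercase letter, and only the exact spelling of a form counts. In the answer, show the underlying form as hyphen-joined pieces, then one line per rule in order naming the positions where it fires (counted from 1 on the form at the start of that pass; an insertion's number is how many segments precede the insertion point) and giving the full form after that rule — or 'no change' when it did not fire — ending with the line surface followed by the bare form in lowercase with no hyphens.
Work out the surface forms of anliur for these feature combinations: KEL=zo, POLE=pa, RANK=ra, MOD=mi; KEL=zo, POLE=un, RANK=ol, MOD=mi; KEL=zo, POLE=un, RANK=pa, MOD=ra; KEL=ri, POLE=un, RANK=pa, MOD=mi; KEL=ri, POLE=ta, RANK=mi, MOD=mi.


cell KEL=zo, POLE=pa, RANK=ra, MOD=mi:
underlying: anliur-elo-nmu-biz-ed
1. o -> e, u -> i / F C0 _: fires at position(s) 5, 9: anliirelenmubized
2. f -> v, k -> g, p -> b, s -> z, t -> d / V _ V: no change
surface: anliirelenmubized

cell KEL=zo, POLE=un, RANK=ol, MOD=mi:
underlying: anliur-at-e-biz-ed
1. o -> e, u -> i / F C0 _: fires at position(s) 5: anliiratebized
2. f -> v, k -> g, p -> b, s -> z, t -> d / V _ V: fires at position(s) 8: anliiradebized
surface: anliiradebized

cell KEL=zo, POLE=un, RANK=pa, MOD=ra:
underlying: anliur-ap-e-biz-o
1. o -> e, u -> i / F C0 _: fires at position(s) 5, 13: anliirapebize
2. f -> v, k -> g, p -> b, s -> z, t -> d / V _ V: fires at position(s) 8: anliirabebize
surface: anliirabebize

cell KEL=ri, POLE=un, RANK=pa, MOD=mi:
underlying: anliur-ap-e-uk-ed
1. o -> e, u -> i / F C0 _: fires at position(s) 5, 10: anliirapeiked
2. f -> v, k -> g, p -> b, s -> z, t -> d / V _ V: fires at position(s) 8, 11: anliirabeiged
surface: anliirabeiged

cell KEL=ri, POLE=ta, RANK=mi, MOD=mi:
underlying: anliur-m-u-uk-ed
1. o -> e, u -> i / F C0 _: fires at position(s) 5: anliirmuuked
2. f -> v, k -> g, p -> b, s -> z, t -> d / V _ V: fires at position(s) 10: anliirmuuged
surface: anliirmuuged


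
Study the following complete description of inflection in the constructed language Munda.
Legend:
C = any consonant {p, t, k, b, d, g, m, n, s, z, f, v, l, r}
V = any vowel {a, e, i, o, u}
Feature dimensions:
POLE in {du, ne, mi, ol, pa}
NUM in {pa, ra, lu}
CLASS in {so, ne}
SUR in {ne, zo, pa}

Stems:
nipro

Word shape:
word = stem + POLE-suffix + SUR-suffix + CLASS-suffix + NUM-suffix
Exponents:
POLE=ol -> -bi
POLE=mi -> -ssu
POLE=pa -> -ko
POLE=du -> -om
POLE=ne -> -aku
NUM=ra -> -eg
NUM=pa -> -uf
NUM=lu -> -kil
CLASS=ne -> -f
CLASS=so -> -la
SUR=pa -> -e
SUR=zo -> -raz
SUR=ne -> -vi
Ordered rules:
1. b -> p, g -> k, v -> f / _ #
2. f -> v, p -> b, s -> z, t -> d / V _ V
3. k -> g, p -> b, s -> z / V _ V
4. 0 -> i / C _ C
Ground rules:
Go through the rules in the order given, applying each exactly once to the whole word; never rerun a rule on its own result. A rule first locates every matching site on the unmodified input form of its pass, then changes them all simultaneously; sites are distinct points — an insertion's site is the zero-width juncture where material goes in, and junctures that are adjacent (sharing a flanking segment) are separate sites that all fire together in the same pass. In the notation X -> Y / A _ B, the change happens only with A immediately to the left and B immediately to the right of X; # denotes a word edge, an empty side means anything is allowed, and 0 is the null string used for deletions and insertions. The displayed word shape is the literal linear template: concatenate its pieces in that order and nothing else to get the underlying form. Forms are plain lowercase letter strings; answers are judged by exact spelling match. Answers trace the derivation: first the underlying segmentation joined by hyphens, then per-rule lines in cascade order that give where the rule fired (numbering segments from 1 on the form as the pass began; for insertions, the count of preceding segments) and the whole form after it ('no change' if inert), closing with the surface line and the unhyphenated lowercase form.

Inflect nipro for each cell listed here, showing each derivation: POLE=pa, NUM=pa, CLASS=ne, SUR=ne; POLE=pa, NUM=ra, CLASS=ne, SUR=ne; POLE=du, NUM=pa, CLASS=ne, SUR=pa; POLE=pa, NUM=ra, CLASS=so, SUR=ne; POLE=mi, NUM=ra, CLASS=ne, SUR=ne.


cell POLE=pa, NUM=pa, CLASS=ne, SUR=ne:
underlying: nipro-ko-vi-f-uf
1. b -> p, g -> k, v -> f / _ #: no change
2. f -> v, p -> b, s -> z, t -> d / V _ V: fires at position(s) 10: niprokovivuf
3. k -> g, p -> b, s -> z / V _ V: fires at position(s) 6: niprogovivuf
4. 0 -> i / C _ C: inserts after position(s) 3: nipirogovivuf
surface: nipirogovivuf

cell POLE=pa, NUM=ra, CLASS=ne, SUR=ne:
underlying: nipro-ko-vi-f-eg
1. b -> p, g -> k, v -> f / _ #: fires at position(s) 12: niprokovifek
2. f -> v, p -> b, s -> z, t -> d / V _ V: fires at position(s) 10: niprokovivek
3. k -> g, p -> b, s -> z / V _ V: fires at position(s) 6: niprogovivek
4. 0 -> i / C _ C: inserts after position(s) 3: nipirogovivek
surface: nipirogovivek

cell POLE=du, NUM=pa, CLASS=ne, SUR=pa:
underlying: nipro-om-e-f-uf
1. b -> p, g -> k, v -> f / _ #: no change
2. f -> v, p -> b, s -> z, t -> d / V _ V: fires at position(s) 9: niproomevuf
3. k -> g, p -> b, s -> z / V _ V: no change
4. 0 -> i / C _ C: inserts after position(s) 3: nipiroomevuf
surface: nipiroomevuf

cell POLE=pa, NUM=ra, CLASS=so, SUR=ne:
underlying: nipro-ko-vi-la-eg
1. b -> p, g -> k, v -> f / _ #: fires at position(s) 13: niprokovilaek
2. f -> v, p -> b, s -> z, t -> d / V _ V: no change
3. k -> g, p -> b, s -> z / V _ V: fires at position(s) 6: niprogovilaek
4. 0 -> i / C _ C: inserts after position(s) 3: nipirogovilaek
surface: nipirogovilaek

cell POLE=mi, NUM=ra, CLASS=ne, SUR=ne:
underlying: nipro-ssu-vi-f-eg
1. b -> p, g -> k, v -> f / _ #: fires at position(s) 13: niprossuvifek
2. f -> v, p -> b, s -> z, t -> d / V _ V: fires at position(s) 11: niprossuvivek
3. k -> g, p -> b, s -> z / V _ V: no change
4. 0 -> i / C _ C: inserts after position(s) 3, 6: nipirosisuvivek
surface: nipirosisuvivek


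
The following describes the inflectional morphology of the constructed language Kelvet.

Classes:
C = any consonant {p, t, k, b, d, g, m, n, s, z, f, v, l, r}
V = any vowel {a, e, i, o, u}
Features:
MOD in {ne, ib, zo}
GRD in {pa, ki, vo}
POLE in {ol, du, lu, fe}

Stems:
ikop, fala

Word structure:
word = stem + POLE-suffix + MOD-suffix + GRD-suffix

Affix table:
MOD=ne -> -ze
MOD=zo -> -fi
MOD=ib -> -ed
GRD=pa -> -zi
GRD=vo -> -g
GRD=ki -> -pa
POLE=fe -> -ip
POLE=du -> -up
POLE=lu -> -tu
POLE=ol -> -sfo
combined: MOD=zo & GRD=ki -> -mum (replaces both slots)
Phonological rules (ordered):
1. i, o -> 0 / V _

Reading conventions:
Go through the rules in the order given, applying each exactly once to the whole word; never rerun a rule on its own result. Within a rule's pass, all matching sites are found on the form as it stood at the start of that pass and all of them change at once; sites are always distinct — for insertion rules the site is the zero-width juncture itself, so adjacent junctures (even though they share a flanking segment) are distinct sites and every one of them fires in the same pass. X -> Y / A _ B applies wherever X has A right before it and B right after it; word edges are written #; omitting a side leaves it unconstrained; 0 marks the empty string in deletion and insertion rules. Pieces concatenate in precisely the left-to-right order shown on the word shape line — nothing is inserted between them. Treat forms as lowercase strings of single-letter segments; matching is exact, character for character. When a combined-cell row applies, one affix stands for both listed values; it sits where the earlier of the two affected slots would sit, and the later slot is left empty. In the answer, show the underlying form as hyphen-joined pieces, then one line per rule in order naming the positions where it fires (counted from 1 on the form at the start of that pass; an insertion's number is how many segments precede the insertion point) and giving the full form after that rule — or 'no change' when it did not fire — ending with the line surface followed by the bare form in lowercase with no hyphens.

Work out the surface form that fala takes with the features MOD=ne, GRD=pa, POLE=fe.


underlying: fala-ip-ze-zi
1. i, o -> 0 / V _: fires at position(s) 5: falapzezi
surface: falapzezi


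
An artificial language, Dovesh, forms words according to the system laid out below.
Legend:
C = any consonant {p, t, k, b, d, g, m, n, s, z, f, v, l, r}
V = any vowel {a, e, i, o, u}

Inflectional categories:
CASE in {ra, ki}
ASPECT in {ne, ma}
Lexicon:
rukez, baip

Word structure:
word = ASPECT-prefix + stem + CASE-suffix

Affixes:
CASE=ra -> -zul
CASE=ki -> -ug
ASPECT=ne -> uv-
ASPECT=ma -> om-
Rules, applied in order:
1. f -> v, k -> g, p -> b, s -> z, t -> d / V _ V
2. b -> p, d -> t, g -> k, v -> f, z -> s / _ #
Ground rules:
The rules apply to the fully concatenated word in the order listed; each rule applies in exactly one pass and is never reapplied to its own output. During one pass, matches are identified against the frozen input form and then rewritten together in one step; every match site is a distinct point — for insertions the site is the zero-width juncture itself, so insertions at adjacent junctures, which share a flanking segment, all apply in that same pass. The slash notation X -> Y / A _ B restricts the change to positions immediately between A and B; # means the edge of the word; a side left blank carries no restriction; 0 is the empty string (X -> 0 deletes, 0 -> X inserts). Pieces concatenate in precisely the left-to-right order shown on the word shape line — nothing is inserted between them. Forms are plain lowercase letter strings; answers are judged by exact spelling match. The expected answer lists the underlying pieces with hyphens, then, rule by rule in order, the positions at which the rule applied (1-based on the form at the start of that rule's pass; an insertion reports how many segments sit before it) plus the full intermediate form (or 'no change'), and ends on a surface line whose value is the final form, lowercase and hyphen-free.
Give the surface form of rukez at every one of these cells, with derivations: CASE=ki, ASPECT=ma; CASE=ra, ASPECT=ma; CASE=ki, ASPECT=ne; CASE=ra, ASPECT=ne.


cell CASE=ki, ASPECT=ma:
underlying: om-rukez-ug
1. f -> v, k -> g, p -> b, s -> z, t -> d / V _ V: fires at position(s) 5: omrugezug
2. b -> p, d -> t, g -> k, v -> f, z -> s / _ #: fires at position(s) 9: omrugezuk
surface: omrugezuk

cell CASE=ra, ASPECT=ma:
underlying: om-rukez-zul
1. f -> v, k -> g, p -> b, s -> z, t -> d / V _ V: fires at position(s) 5: omrugezzul
2. b -> p, d -> t, g -> k, v -> f, z -> s / _ #: no change
surface: omrugezzul

cell CASE=ki, ASPECT=ne:
underlying: uv-rukez-ug
1. f -> v, k -> g, p -> b, s -> z, t -> d / V _ V: fires at position(s) 5: uvrugezug
2. b -> p, d -> t, g -> k, v -> f, z -> s / _ #: fires at position(s) 9: uvrugezuk
surface: uvrugezuk

cell CASE=ra, ASPECT=ne:
underlying: uv-rukez-zul
1. f -> v, k -> g, p -> b, s -> z, t -> d / V _ V: fires at position(s) 5: uvrugezzul
2. b -> p, d -> t, g -> k, v -> f, z -> s / _ #: no change
surface: uvrugezzul


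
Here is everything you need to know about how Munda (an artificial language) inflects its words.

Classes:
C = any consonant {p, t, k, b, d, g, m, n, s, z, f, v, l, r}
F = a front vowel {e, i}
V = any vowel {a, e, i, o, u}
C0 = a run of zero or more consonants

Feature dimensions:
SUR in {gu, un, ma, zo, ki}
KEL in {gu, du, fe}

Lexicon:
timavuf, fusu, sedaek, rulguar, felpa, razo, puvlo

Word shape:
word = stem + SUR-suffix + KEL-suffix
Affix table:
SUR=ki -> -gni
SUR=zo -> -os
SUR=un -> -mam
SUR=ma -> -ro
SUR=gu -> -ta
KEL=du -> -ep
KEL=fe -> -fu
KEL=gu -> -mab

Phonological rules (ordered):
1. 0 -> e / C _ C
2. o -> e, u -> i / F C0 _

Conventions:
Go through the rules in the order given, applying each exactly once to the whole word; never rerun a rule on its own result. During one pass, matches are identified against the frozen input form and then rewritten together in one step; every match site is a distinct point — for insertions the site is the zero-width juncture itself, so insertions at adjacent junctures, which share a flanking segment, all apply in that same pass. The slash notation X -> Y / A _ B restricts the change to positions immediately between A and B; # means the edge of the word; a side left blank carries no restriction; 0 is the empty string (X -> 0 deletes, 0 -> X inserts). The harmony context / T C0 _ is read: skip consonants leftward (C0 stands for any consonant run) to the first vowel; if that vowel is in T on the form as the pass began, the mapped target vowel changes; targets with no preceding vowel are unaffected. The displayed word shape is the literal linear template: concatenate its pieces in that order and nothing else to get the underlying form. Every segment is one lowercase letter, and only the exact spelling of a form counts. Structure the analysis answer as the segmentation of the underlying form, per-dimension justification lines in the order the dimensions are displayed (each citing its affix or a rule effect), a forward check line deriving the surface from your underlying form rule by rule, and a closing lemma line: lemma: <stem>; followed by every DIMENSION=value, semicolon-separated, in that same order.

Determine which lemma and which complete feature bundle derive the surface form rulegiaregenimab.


underlying: rulguar-gni-mab
SUR=ki - signalled by the affix -gni
KEL=gu - signalled by the affix -mab
check: rulguargnimab -> ruleguaregenimab -> rulegiaregenimab
lemma: rulguar; SUR=ki; KEL=gu


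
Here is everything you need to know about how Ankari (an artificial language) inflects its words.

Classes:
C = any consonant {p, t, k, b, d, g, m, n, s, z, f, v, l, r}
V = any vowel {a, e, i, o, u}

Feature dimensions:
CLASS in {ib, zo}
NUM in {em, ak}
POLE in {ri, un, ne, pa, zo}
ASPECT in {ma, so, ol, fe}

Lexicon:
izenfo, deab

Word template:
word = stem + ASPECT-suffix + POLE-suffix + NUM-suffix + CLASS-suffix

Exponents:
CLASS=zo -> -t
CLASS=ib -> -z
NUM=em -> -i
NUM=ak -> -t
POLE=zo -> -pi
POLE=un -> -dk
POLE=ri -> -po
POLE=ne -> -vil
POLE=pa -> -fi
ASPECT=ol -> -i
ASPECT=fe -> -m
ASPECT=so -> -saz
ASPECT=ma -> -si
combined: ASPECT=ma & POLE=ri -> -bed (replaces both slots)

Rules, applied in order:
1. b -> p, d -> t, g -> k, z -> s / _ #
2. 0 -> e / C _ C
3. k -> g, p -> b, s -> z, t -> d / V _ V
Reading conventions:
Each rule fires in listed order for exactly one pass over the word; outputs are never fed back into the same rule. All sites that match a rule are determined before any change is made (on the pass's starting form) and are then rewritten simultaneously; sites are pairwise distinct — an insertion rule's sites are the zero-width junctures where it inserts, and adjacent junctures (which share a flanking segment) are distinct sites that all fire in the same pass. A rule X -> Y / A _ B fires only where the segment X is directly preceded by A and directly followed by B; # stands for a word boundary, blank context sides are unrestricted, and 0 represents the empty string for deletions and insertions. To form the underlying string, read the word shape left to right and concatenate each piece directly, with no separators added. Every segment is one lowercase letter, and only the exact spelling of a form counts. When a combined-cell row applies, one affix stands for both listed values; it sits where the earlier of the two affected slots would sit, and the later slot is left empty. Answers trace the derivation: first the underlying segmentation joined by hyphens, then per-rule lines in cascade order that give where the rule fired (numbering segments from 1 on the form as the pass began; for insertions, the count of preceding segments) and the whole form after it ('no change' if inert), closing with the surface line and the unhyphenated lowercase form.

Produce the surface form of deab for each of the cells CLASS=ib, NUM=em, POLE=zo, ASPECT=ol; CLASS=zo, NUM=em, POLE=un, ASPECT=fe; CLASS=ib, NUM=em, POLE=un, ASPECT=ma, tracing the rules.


cell CLASS=ib, NUM=em, POLE=zo, ASPECT=ol:
underlying: deab-i-pi-i-z
1. b -> p, d -> t, g -> k, z -> s / _ #: fires at position(s) 9: deabipiis
2. 0 -> e / C _ C: no change
3. k -> g, p -> b, s -> z, t -> d / V _ V: fires at position(s) 6: deabibiis
surface: deabibiis

cell CLASS=zo, NUM=em, POLE=un, ASPECT=fe:
underlying: deab-m-dk-i-t
1. b -> p, d -> t, g -> k, z -> s / _ #: no change
2. 0 -> e / C _ C: inserts after position(s) 4, 5, 6: deabemedekit
3. k -> g, p -> b, s -> z, t -> d / V _ V: fires at position(s) 10: deabemedegit
surface: deabemedegit

cell CLASS=ib, NUM=em, POLE=un, ASPECT=ma:
underlying: deab-si-dk-i-z
1. b -> p, d -> t, g -> k, z -> s / _ #: fires at position(s) 10: deabsidkis
2. 0 -> e / C _ C: inserts after position(s) 4, 7: deabesidekis
3. k -> g, p -> b, s -> z, t -> d / V _ V: fires at position(s) 6, 10: deabezidegis
surface: deabezidegis


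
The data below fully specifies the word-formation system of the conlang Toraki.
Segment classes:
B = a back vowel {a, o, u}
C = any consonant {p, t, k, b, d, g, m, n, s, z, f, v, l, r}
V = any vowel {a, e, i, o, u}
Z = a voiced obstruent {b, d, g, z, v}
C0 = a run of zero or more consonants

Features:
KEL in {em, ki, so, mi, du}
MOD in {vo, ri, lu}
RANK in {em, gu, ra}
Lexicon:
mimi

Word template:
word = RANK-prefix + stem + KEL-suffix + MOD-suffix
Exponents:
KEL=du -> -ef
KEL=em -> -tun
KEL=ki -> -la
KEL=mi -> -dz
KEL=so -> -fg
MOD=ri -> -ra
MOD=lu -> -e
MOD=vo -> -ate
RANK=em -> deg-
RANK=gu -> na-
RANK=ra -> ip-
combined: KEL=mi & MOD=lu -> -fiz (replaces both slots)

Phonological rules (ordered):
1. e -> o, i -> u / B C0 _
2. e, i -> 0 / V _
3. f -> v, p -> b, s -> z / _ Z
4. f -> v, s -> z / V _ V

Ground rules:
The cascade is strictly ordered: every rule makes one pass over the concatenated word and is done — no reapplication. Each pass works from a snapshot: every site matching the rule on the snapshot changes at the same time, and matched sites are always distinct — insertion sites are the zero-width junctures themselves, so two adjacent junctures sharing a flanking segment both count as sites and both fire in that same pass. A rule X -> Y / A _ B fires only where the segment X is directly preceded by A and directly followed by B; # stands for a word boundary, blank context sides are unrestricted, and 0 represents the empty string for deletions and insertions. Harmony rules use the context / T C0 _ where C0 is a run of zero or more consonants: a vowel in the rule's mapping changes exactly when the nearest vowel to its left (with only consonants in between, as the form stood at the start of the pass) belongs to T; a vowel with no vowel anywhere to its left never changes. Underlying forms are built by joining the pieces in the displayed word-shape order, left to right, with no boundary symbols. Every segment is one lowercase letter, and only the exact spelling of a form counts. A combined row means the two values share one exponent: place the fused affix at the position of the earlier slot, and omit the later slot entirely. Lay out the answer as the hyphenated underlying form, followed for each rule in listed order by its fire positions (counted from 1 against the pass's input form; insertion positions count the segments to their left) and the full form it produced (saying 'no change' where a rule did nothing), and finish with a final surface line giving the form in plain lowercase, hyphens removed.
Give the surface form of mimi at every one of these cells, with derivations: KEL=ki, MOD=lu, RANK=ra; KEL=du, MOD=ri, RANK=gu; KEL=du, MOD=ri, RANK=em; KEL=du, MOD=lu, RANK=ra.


cell KEL=ki, MOD=lu, RANK=ra:
underlying: ip-mimi-la-e
1. e -> o, i -> u / B C0 _: fires at position(s) 9: ipmimilao
2. e, i -> 0 / V _: no change
3. f -> v, p -> b, s -> z / _ Z: no change
4. f -> v, s -> z / V _ V: no change
surface: ipmimilao

cell KEL=du, MOD=ri, RANK=gu:
underlying: na-mimi-ef-ra
1. e -> o, i -> u / B C0 _: fires at position(s) 4: namumiefra
2. e, i -> 0 / V _: fires at position(s) 7: namumifra
3. f -> v, p -> b, s -> z / _ Z: no change
4. f -> v, s -> z / V _ V: no change
surface: namumifra

cell KEL=du, MOD=ri, RANK=em:
underlying: deg-mimi-ef-ra
1. e -> o, i -> u / B C0 _: no change
2. e, i -> 0 / V _: fires at position(s) 8: degmimifra
3. f -> v, p -> b, s -> z / _ Z: no change
4. f -> v, s -> z / V _ V: no change
surface: degmimifra

cell KEL=du, MOD=lu, RANK=ra:
underlying: ip-mimi-ef-e
1. e -> o, i -> u / B C0 _: no change
2. e, i -> 0 / V _: fires at position(s) 7: ipmimife
3. f -> v, p -> b, s -> z / _ Z: no change
4. f -> v, s -> z / V _ V: fires at position(s) 7: ipmimive
surface: ipmimive


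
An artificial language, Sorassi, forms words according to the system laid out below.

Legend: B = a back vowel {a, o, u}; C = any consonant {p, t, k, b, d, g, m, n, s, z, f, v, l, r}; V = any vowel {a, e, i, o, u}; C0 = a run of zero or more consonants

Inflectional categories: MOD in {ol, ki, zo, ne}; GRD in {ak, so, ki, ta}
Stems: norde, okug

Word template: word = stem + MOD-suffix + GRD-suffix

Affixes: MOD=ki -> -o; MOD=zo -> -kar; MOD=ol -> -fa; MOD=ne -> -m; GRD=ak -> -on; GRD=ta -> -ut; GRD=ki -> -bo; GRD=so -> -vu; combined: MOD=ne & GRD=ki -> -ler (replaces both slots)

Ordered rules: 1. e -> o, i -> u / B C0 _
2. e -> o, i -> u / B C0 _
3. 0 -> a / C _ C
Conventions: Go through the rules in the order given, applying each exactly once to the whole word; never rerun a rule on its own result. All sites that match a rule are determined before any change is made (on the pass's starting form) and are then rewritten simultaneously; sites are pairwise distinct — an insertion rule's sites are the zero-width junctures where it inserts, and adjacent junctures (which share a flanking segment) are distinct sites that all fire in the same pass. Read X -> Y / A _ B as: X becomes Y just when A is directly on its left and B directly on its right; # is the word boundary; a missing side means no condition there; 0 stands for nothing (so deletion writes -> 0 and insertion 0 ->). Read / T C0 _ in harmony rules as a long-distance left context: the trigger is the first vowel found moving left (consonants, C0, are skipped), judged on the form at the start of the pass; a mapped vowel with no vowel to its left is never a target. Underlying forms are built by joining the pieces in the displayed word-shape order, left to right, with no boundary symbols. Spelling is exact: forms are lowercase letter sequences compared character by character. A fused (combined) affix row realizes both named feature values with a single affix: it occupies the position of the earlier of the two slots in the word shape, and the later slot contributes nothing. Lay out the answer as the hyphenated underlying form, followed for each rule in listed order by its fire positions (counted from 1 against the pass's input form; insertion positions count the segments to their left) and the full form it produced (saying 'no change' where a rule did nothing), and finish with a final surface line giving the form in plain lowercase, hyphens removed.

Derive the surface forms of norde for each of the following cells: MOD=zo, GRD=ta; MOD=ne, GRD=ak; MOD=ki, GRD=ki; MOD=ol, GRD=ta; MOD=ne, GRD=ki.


cell MOD=zo, GRD=ta:
underlying: norde-kar-ut
1. e -> o, i -> u / B C0 _: fires at position(s) 5: nordokarut
2. e -> o, i -> u / B C0 _: no change
3. 0 -> a / C _ C: inserts after position(s) 3: noradokarut
surface: noradokarut

cell MOD=ne, GRD=ak:
underlying: norde-m-on
1. e -> o, i -> u / B C0 _: fires at position(s) 5: nordomon
2. e -> o, i -> u / B C0 _: no change
3. 0 -> a / C _ C: inserts after position(s) 3: noradomon
surface: noradomon

cell MOD=ki, GRD=ki:
underlying: norde-o-bo
1. e -> o, i -> u / B C0 _: fires at position(s) 5: nordoobo
2. e -> o, i -> u / B C0 _: no change
3. 0 -> a / C _ C: inserts after position(s) 3: noradoobo
surface: noradoobo

cell MOD=ol, GRD=ta:
underlying: norde-fa-ut
1. e -> o, i -> u / B C0 _: fires at position(s) 5: nordofaut
2. e -> o, i -> u / B C0 _: no change
3. 0 -> a / C _ C: inserts after position(s) 3: noradofaut
surface: noradofaut

cell MOD=ne, GRD=ki:
underlying: norde-ler
1. e -> o, i -> u / B C0 _: fires at position(s) 5: nordoler
2. e -> o, i -> u / B C0 _: fires at position(s) 7: nordolor
3. 0 -> a / C _ C: inserts after position(s) 3: noradolor
surface: noradolor
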